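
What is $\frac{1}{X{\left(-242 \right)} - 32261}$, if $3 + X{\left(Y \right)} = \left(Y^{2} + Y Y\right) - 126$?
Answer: $\frac{1}{84738} \approx 1.1801 \cdot 10^{-5}$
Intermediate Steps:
$X{\left(Y \right)} = -129 + 2 Y^{2}$ ($X{\left(Y \right)} = -3 - \left(126 - Y^{2} - Y Y\right) = -3 + \left(\left(Y^{2} + Y^{2}\right) - 126\right) = -3 + \left(2 Y^{2} - 126\right) = -3 + \left(-126 + 2 Y^{2}\right) = -129 + 2 Y^{2}$)
$\frac{1}{X{\left(-242 \right)} - 32261} = \frac{1}{\left(-129 + 2 \left(-242\right)^{2}\right) - 32261} = \frac{1}{\left(-129 + 2 \cdot 58564\right) - 32261} = \frac{1}{\left(-129 + 117128\right) - 32261} = \frac{1}{116999 - 32261} = \frac{1}{84738}$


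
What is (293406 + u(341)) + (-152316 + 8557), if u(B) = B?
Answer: 149988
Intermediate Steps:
(293406 + u(341)) + (-152316 + 8557) = (293406 + 341) + (-152316 + 8557) = 293747 - 143759 = 149988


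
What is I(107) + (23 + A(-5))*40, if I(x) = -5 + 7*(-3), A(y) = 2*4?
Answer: 1214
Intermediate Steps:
A(y) = 8
I(x) = -26 (I(x) = -5 - 21 = -26)
I(107) + (23 + A(-5))*40 = -26 + (23 + 8)*40 = -26 + 31*40 = -26 + 1240 = 1214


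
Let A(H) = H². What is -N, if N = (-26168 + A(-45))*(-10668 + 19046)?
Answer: 202270054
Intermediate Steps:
N = -202270054 (N = (-26168 + (-45)²)*(-10668 + 19046) = (-26168 + 2025)*8378 = -24143*8378 = -202270054)
-N = -1*(-202270054) = 202270054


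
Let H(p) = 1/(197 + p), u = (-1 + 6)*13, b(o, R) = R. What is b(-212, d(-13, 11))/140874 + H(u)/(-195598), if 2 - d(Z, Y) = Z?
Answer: 128093211/1203220705804 ≈ 0.00010646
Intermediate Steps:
d(Z, Y) = 2 - Z
u = 65 (u = 5*13 = 65)
b(-212, d(-13, 11))/140874 + H(u)/(-195598) = (2 - 1*(-13))/140874 + 1/((197 + 65)*(-195598)) = (2 + 13)*(1/140874) - 1/195598/262 = 15*(1/140874) + (1/262)*(-1/195598) = 5/46958 - 1/51246676 = 128093211/1203220705804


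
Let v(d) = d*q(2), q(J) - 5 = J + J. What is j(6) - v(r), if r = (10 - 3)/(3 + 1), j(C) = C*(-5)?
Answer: -183/4 ≈ -45.750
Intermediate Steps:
q(J) = 5 + 2*J (q(J) = 5 + (J + J) = 5 + 2*J)
j(C) = -5*C
r = 7/4 ≈ 1.7500
v(d) = 9*d (v(d) = d*(5 + 2*2) = d*(5 + 4) = d*9 = 9*d)
j(6) - v(r) = -5*6 - 9*7/4 = -30 - 1*63/4 = -30 - 63/4 = -183/4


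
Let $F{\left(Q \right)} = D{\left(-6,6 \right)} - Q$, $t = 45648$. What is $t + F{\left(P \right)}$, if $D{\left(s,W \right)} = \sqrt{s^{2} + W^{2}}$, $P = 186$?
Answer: $45462 + 6 \sqrt{2} \approx 45471.0$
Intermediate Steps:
$D{\left(s,W \right)} = \sqrt{W^{2} + s^{2}}$
$F{\left(Q \right)} = - Q + 6 \sqrt{2}$ ($F{\left(Q \right)} = \sqrt{6^{2} + \left(-6\right)^{2}} - Q = \sqrt{36 + 36} - Q = \sqrt{72} - Q = 6 \sqrt{2} - Q = - Q + 6 \sqrt{2}$)
$t + F{\left(P \right)} = 45648 + \left(\left(-1\right) 186 + 6 \sqrt{2}\right) = 45648 - \left(186 - 6 \sqrt{2}\right) = 45462 + 6 \sqrt{2}$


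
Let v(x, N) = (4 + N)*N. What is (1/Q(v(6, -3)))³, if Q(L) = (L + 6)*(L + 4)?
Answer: 1/27 ≈ 0.037037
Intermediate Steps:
v(x, N) = N*(4 + N)
Q(L) = (4 + L)*(6 + L) (Q(L) = (6 + L)*(4 + L) = (4 + L)*(6 + L))
(1/Q(v(6, -3)))³ = (1/(24 + (-3*(4 - 3))² + 10*(-3*(4 - 3))))³ = (1/(24 + (-3*1)² + 10*(-3*1)))³ = (1/(24 + (-3)² + 10*(-3)))³ = (1/(24 + 9 - 30))³ = (1/3)³ = (⅓)³ = 1/27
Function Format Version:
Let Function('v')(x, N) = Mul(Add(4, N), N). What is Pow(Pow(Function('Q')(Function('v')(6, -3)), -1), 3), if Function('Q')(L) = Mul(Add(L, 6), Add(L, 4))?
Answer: Rational(1, 27) ≈ 0.037037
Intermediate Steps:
Function('v')(x, N) = Mul(N, Add(4, N))
Function('Q')(L) = Mul(Add(4, L), Add(6, L)) (Function('Q')(L) = Mul(Add(6, L), Add(4, L)) = Mul(Add(4, L), Add(6, L)))
Pow(Pow(Function('Q')(Function('v')(6, -3)), -1), 3) = Pow(Pow(Add(24, Pow(Mul(-3, Add(4, -3)), 2), Mul(10, Mul(-3, Add(4, -3)))), -1), 3) = Pow(Pow(Add(24, Pow(Mul(-3, 1), 2), Mul(10, Mul(-3, 1))), -1), 3) = Pow(Pow(Add(24, Pow(-3, 2), Mul(10, -3)), -1), 3) = Pow(Pow(Add(24, 9, -30), -1), 3) = Pow(Pow(3, -1), 3) = Pow(Rational(1, 3), 3) = Rational(1, 27)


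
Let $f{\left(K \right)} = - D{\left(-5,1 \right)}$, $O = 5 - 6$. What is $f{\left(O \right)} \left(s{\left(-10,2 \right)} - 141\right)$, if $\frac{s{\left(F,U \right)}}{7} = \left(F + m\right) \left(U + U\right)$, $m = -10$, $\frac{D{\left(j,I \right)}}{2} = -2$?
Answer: $-2804$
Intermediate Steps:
$D{\left(j,I \right)} = -4$ ($D{\left(j,I \right)} = 2 \left(-2\right) = -4$)
$O = -1$
$f{\left(K \right)} = 4$ ($f{\left(K \right)} = \left(-1\right) \left(-4\right) = 4$)
$s{\left(F,U \right)} = 14 U \left(-10 + F\right)$ ($s{\left(F,U \right)} = 7 \left(F - 10\right) \left(U + U\right) = 7 \left(-10 + F\right) 2 U = 7 \cdot 2 U \left(-10 + F\right) = 14 U \left(-10 + F\right)$)
$f{\left(O \right)} \left(s{\left(-10,2 \right)} - 141\right) = 4 \left(14 \cdot 2 \left(-10 - 10\right) - 141\right) = 4 \left(14 \cdot 2 \left(-20\right) - 141\right) = 4 \left(-560 - 141\right) = 4 \left(-701\right) = -2804$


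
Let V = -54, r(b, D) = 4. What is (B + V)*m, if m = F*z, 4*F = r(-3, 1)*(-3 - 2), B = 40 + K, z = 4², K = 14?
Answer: 0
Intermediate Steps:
z = 16
B = 54 (B = 40 + 14 = 54)
F = -5 (F = (4*(-3 - 2))/4 = (4*(-5))/4 = (¼)*(-20) = -5)
m = -80 (m = -5*16 = -80)
(B + V)*m = (54 - 54)*(-80) = 0*(-80) = 0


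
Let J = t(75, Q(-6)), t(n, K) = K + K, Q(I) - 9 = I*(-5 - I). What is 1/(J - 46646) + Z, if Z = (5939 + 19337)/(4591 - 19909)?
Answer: -589443979/357215760 ≈ -1.6501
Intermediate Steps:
Q(I) = 9 + I*(-5 - I)
Z = -12638/7659 (Z = 25276/(-15318) = 25276*(-1/15318) = -12638/7659 ≈ -1.6501)
t(n, K) = 2*K
J = 6 (J = 2*(9 - 1*(-6)² - 5*(-6)) = 2*(9 - 1*36 + 30) = 2*(9 - 36 + 30) = 2*3 = 6)
1/(J - 46646) + Z = 1/(6 - 46646) - 12638/7659 = 1/(-46640) - 12638/7659 = -1/46640 - 12638/7659 = -589443979/357215760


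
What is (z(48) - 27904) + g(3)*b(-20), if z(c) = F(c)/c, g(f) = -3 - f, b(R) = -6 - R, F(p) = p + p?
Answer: -27986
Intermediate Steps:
F(p) = 2*p
z(c) = 2 (z(c) = (2*c)/c = 2)
(z(48) - 27904) + g(3)*b(-20) = (2 - 27904) + (-3 - 1*3)*(-6 - 1*(-20)) = -27902 + (-3 - 3)*(-6 + 20) = -27902 - 6*14 = -27902 - 84 = -27986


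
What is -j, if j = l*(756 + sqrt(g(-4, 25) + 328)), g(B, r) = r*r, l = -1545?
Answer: 1168020 + 1545*sqrt(953) ≈ 1.2157e+6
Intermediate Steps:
g(B, r) = r**2
j = -1168020 - 1545*sqrt(953) (j = -1545*(756 + sqrt(25**2 + 328)) = -1545*(756 + sqrt(625 + 328)) = -1545*(756 + sqrt(953)) = -1168020 - 1545*sqrt(953) ≈ -1.2157e+6)
-j = -(-1168020 - 1545*sqrt(953)) = 1168020 + 1545*sqrt(953)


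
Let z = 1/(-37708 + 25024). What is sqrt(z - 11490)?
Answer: I*sqrt(462138879531)/6342 ≈ 107.19*I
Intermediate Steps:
z = -1/12684 (z = 1/(-12684) = -1/12684 ≈ -7.8839e-5)
sqrt(z - 11490) = sqrt(-1/12684 - 11490) = sqrt(-145739161/12684) = I*sqrt(462138879531)/6342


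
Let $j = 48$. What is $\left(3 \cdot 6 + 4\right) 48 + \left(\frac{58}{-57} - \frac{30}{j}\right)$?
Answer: $\frac{480787}{456} \approx 1054.4$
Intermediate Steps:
$\left(3 \cdot 6 + 4\right) 48 + \left(\frac{58}{-57} - \frac{30}{j}\right) = \left(3 \cdot 6 + 4\right) 48 + \left(\frac{58}{-57} - \frac{30}{48}\right) = \left(18 + 4\right) 48 + \left(58 \left(- \frac{1}{57}\right) - \frac{5}{8}\right) = 22 \cdot 48 - \frac{749}{456} = 1056 - \frac{749}{456} = \frac{480787}{456}$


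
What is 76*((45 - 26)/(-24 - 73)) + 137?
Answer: 11845/97 ≈ 122.11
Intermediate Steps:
76*((45 - 26)/(-24 - 73)) + 137 = 76*(19/(-97)) + 137 = 76*(19*(-1/97)) + 137 = 76*(-19/97) + 137 = -1444/97 + 137 = 11845/97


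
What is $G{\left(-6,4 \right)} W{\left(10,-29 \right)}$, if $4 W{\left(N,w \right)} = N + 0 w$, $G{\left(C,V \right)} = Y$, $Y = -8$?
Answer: $-20$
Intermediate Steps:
$G{\left(C,V \right)} = -8$
$W{\left(N,w \right)} = \frac{N}{4}$ ($W{\left(N,w \right)} = \frac{N + 0 w}{4} = \frac{N + 0}{4} = \frac{N}{4}$)
$G{\left(-6,4 \right)} W{\left(10,-29 \right)} = - 8 \cdot \frac{1}{4} \cdot 10 = \left(-8\right) \frac{5}{2} = -20$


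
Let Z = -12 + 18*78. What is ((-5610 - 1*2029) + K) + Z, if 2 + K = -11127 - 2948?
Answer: -20324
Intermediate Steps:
K = -14077 (K = -2 + (-11127 - 2948) = -2 - 14075 = -14077)
Z = 1392 (Z = -12 + 1404 = 1392)
((-5610 - 1*2029) + K) + Z = ((-5610 - 1*2029) - 14077) + 1392 = ((-5610 - 2029) - 14077) + 1392 = (-7639 - 14077) + 1392 = -21716 + 1392 = -20324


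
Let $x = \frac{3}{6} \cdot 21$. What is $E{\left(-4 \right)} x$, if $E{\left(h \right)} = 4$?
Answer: $42$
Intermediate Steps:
$x = \frac{21}{2}$ ($x = 3 \cdot \frac{1}{6} \cdot 21 = \frac{1}{2} \cdot 21 = \frac{21}{2} \approx 10.5$)
$E{\left(-4 \right)} x = 4 \cdot \frac{21}{2} = 42$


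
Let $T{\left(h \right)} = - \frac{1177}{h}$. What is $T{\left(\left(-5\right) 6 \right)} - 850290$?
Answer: $- \frac{25507523}{30} \approx -8.5025 \cdot 10^{5}$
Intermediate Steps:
$T{\left(\left(-5\right) 6 \right)} - 850290 = - \frac{1177}{\left(-5\right) 6} - 850290 = - \frac{1177}{-30} - 850290 = \left(-1177\right) \left(- \frac{1}{30}\right) - 850290 = \frac{1177}{30} - 850290 = - \frac{25507523}{30}$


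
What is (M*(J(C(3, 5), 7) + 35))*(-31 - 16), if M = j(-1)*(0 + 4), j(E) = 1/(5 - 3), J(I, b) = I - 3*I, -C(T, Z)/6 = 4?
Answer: -7802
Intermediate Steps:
C(T, Z) = -24 (C(T, Z) = -6*4 = -24)
J(I, b) = -2*I
j(E) = ½ (j(E) = 1/2 = ½)
M = 2 (M = (0 + 4)/2 = (½)*4 = 2)
(M*(J(C(3, 5), 7) + 35))*(-31 - 16) = (2*(-2*(-24) + 35))*(-31 - 16) = (2*(48 + 35))*(-47) = (2*83)*(-47) = 166*(-47) = -7802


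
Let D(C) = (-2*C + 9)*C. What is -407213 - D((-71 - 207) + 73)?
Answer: -321318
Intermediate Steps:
D(C) = C*(9 - 2*C) (D(C) = (9 - 2*C)*C = C*(9 - 2*C))
-407213 - D((-71 - 207) + 73) = -407213 - ((-71 - 207) + 73)*(9 - 2*((-71 - 207) + 73)) = -407213 - (-278 + 73)*(9 - 2*(-278 + 73)) = -407213 - (-205)*(9 - 2*(-205)) = -407213 - (-205)*(9 + 410) = -407213 - (-205)*419 = -407213 - 1*(-85895) = -407213 + 85895 = -321318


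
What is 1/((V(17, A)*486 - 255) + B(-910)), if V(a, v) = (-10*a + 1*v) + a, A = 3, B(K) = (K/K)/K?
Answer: -910/66571051 ≈ -1.3670e-5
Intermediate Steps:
B(K) = 1/K
V(a, v) = v - 9*a (V(a, v) = (-10*a + v) + a = (v - 10*a) + a = v - 9*a)
1/((V(17, A)*486 - 255) + B(-910)) = 1/(((3 - 9*17)*486 - 255) + 1/(-910)) = 1/(((3 - 153)*486 - 255) - 1/910) = 1/((-150*486 - 255) - 1/910) = 1/((-72900 - 255) - 1/910) = 1/(-73155 - 1/910) = 1/(-66571051/910) = -910/66571051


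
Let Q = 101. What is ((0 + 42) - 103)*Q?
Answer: -6161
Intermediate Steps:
((0 + 42) - 103)*Q = ((0 + 42) - 103)*101 = (42 - 103)*101 = -61*101 = -6161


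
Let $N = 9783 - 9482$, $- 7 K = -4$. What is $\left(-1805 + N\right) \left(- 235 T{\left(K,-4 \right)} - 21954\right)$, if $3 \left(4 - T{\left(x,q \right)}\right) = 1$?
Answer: $\frac{102944288}{3} \approx 3.4315 \cdot 10^{7}$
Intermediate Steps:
$K = \frac{4}{7}$ ($K = \left(- \frac{1}{7}\right) \left(-4\right) = \frac{4}{7} \approx 0.57143$)
$T{\left(x,q \right)} = \frac{11}{3}$ ($T{\left(x,q \right)} = 4 - \frac{1}{3} = \frac{11}{3}$)
$N = 301$
$\left(-1805 + N\right) \left(- 235 T{\left(K,-4 \right)} - 21954\right) = \left(-1805 + 301\right) \left(\left(-235\right) \frac{11}{3} - 21954\right) = - 1504 \left(- \frac{2585}{3} - 21954\right) = \left(-1504\right) \left(- \frac{68447}{3}\right) = \frac{102944288}{3}$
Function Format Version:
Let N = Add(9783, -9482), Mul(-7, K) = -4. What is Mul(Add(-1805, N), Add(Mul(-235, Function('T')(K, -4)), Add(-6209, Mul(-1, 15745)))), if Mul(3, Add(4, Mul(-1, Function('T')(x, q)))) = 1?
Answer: Rational(102944288, 3) ≈ 3.4315e+7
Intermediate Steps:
K = Rational(4, 7) (K = Mul(Rational(-1, 7), -4) = Rational(4, 7) ≈ 0.57143)
Function('T')(x, q) = Rational(11, 3) (Function('T')(x, q) = Add(4, Mul(Rational(-1, 3), 1)) = Add(4, Rational(-1, 3)) = Rational(11, 3))
N = 301
Mul(Add(-1805, N), Add(Mul(-235, Function('T')(K, -4)), Add(-6209, Mul(-1, 15745)))) = Mul(Add(-1805, 301), Add(Mul(-235, Rational(11, 3)), Add(-6209, Mul(-1, 15745)))) = Mul(-1504, Add(Rational(-2585, 3), Add(-6209, -15745))) = Mul(-1504, Add(Rational(-2585, 3), -21954)) = Mul(-1504, Rational(-68447, 3)) = Rational(102944288, 3)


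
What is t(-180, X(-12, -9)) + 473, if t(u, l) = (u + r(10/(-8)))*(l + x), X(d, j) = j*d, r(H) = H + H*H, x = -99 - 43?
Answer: 52659/8 ≈ 6582.4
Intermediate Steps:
x = -142
r(H) = H + H**2
X(d, j) = d*j
t(u, l) = (-142 + l)*(5/16 + u) (t(u, l) = (u + (10/(-8))*(1 + 10/(-8)))*(l - 142) = (u + (10*(-1/8))*(1 + 10*(-1/8)))*(-142 + l) = (u - 5*(1 - 5/4)/4)*(-142 + l) = (u - 5/4*(-1/4))*(-142 + l) = (u + 5/16)*(-142 + l) = (5/16 + u)*(-142 + l) = (-142 + l)*(5/16 + u))
t(-180, X(-12, -9)) + 473 = (-355/8 - 142*(-180) + 5*(-12*(-9))/16 - 12*(-9)*(-180)) + 473 = (-355/8 + 25560 + (5/16)*108 + 108*(-180)) + 473 = (-355/8 + 25560 + 135/4 - 19440) + 473 = 48875/8 + 473 = 52659/8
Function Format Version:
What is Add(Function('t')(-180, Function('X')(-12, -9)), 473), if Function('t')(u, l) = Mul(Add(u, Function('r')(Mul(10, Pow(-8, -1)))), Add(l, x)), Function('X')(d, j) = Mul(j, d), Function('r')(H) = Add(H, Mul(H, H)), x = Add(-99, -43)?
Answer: Rational(52659, 8) ≈ 6582.4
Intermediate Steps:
x = -142
Function('r')(H) = Add(H, Pow(H, 2))
Function('X')(d, j) = Mul(d, j)
Function('t')(u, l) = Mul(Add(-142, l), Add(Rational(5, 16), u)) (Function('t')(u, l) = Mul(Add(u, Mul(Mul(10, Pow(-8, -1)), Add(1, Mul(10, Pow(-8, -1))))), Add(l, -142)) = Mul(Add(u, Mul(Mul(10, Rational(-1, 8)), Add(1, Mul(10, Rational(-1, 8))))), Add(-142, l)) = Mul(Add(u, Mul(Rational(-5, 4), Add(1, Rational(-5, 4)))), Add(-142, l)) = Mul(Add(u, Mul(Rational(-5, 4), Rational(-1, 4))), Add(-142, l)) = Mul(Add(u, Rational(5, 16)), Add(-142, l)) = Mul(Add(Rational(5, 16), u), Add(-142, l)) = Mul(Add(-142, l), Add(Rational(5, 16), u)))
Add(Function('t')(-180, Function('X')(-12, -9)), 473) = Add(Add(Rational(-355, 8), Mul(-142, -180), Mul(Rational(5, 16), Mul(-12, -9)), Mul(Mul(-12, -9), -180)), 473) = Add(Add(Rational(-355, 8), 25560, Mul(Rational(5, 16), 108), Mul(108, -180)), 473) = Add(Add(Rational(-355, 8), 25560, Rational(135, 4), -19440), 473) = Add(Rational(48875, 8), 473) = Rational(52659, 8)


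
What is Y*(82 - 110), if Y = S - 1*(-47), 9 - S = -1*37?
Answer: -2604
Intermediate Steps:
S = 46 (S = 9 - (-1)*37 = 9 - 1*(-37) = 9 + 37 = 46)
Y = 93 (Y = 46 - 1*(-47) = 46 + 47 = 93)
Y*(82 - 110) = 93*(82 - 110) = 93*(-28) = -2604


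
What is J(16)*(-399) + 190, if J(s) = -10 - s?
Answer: 10564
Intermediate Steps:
J(16)*(-399) + 190 = (-10 - 1*16)*(-399) + 190 = (-10 - 16)*(-399) + 190 = -26*(-399) + 190 = 10374 + 190 = 10564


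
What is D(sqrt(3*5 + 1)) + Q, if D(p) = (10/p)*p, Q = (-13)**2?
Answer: 179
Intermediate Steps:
Q = 169
D(p) = 10
D(sqrt(3*5 + 1)) + Q = 10 + 169 = 179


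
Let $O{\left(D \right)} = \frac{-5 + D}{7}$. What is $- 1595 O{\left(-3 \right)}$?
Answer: $\frac{12760}{7} \approx 1822.9$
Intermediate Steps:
$O{\left(D \right)} = - \frac{5}{7} + \frac{D}{7}$ ($O{\left(D \right)} = \left(-5 + D\right) \frac{1}{7} = - \frac{5}{7} + \frac{D}{7}$)
$- 1595 O{\left(-3 \right)} = - 1595 \left(- \frac{5}{7} + \frac{1}{7} \left(-3\right)\right) = - 1595 \left(- \frac{5}{7} - \frac{3}{7}\right) = \left(-1595\right) \left(- \frac{8}{7}\right) = \frac{12760}{7}$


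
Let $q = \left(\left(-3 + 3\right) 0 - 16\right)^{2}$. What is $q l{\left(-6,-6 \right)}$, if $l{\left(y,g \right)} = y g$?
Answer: $9216$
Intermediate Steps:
$l{\left(y,g \right)} = g y$
$q = 256$ ($q = \left(0 \cdot 0 - 16\right)^{2} = \left(0 - 16\right)^{2} = \left(-16\right)^{2} = 256$)
$q l{\left(-6,-6 \right)} = 256 \left(\left(-6\right) \left(-6\right)\right) = 256 \cdot 36 = 9216$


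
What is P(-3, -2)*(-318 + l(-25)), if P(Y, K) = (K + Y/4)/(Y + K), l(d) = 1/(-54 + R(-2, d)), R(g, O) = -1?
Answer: -17491/100 ≈ -174.91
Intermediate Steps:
l(d) = -1/55 (l(d) = 1/(-54 - 1) = 1/(-55) = -1/55)
P(Y, K) = (K + Y/4)/(K + Y) (P(Y, K) = (K + Y*(1/4))/(K + Y) = (K + Y/4)/(K + Y))
P(-3, -2)*(-318 + l(-25)) = ((-2 + (1/4)*(-3))/(-2 - 3))*(-318 - 1/55) = ((-2 - 3/4)/(-5))*(-17491/55) = -1/5*(-11/4)*(-17491/55) = (11/20)*(-17491/55) = -17491/100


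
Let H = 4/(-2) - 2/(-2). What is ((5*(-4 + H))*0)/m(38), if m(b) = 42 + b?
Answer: 0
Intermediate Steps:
H = -1 (H = 4*(-½) - 2*(-½) = -2 + 1 = -1)
((5*(-4 + H))*0)/m(38) = ((5*(-4 - 1))*0)/(42 + 38) = ((5*(-5))*0)/80 = -25*0*(1/80) = 0*(1/80) = 0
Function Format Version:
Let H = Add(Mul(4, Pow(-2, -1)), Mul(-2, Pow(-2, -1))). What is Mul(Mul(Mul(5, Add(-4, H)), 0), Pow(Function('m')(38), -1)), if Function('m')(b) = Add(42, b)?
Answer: 0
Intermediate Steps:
H = -1 (H = Add(Mul(4, Rational(-1, 2)), Mul(-2, Rational(-1, 2))) = Add(-2, 1) = -1)
Mul(Mul(Mul(5, Add(-4, H)), 0), Pow(Function('m')(38), -1)) = Mul(Mul(Mul(5, Add(-4, -1)), 0), Pow(Add(42, 38), -1)) = Mul(Mul(Mul(5, -5), 0), Pow(80, -1)) = Mul(Mul(-25, 0), Rational(1, 80)) = Mul(0, Rational(1, 80)) = 0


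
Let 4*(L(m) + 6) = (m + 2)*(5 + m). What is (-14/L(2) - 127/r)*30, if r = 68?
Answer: -16185/34 ≈ -476.03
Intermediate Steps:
L(m) = -6 + (2 + m)*(5 + m)/4 (L(m) = -6 + ((m + 2)*(5 + m))/4 = -6 + ((2 + m)*(5 + m))/4 = -6 + (2 + m)*(5 + m)/4)
(-14/L(2) - 127/r)*30 = (-14/(-7/2 + (1/4)*2**2 + (7/4)*2) - 127/68)*30 = (-14/(-7/2 + (1/4)*4 + 7/2) - 127*1/68)*30 = (-14/(-7/2 + 1 + 7/2) - 127/68)*30 = (-14/1 - 127/68)*30 = (-14*1 - 127/68)*30 = (-14 - 127/68)*30 = -1079/68*30 = -16185/34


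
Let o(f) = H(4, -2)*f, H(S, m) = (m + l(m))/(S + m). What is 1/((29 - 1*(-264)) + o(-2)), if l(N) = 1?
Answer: 1/294 ≈ 0.0034014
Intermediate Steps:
H(S, m) = (1 + m)/(S + m) (H(S, m) = (m + 1)/(S + m) = (1 + m)/(S + m))
o(f) = -f/2 (o(f) = ((1 - 2)/(4 - 2))*f = (-1/2)*f = ((½)*(-1))*f = -f/2)
1/((29 - 1*(-264)) + o(-2)) = 1/((29 - 1*(-264)) - ½*(-2)) = 1/((29 + 264) + 1) = 1/(293 + 1) = 1/294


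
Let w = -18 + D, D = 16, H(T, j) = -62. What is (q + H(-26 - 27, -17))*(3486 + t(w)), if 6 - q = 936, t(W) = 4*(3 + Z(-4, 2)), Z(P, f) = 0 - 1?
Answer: -3466048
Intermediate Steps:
Z(P, f) = -1
w = -2 (w = -18 + 16 = -2)
t(W) = 8 (t(W) = 4*(3 - 1) = 4*2 = 8)
q = -930 (q = 6 - 1*936 = 6 - 936 = -930)
(q + H(-26 - 27, -17))*(3486 + t(w)) = (-930 - 62)*(3486 + 8) = -992*3494 = -3466048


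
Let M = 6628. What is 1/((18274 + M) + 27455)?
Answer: 1/52357 ≈ 1.9100e-5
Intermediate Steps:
1/((18274 + M) + 27455) = 1/((18274 + 6628) + 27455) = 1/(24902 + 27455) = 1/52357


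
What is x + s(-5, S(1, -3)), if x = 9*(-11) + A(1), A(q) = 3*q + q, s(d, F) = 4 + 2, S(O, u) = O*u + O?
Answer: -89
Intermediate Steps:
S(O, u) = O + O*u
s(d, F) = 6
A(q) = 4*q
x = -95 (x = 9*(-11) + 4*1 = -99 + 4 = -95)
x + s(-5, S(1, -3)) = -95 + 6 = -89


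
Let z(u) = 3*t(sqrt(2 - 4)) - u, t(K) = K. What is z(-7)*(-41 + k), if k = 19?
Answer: -154 - 66*I*sqrt(2) ≈ -154.0 - 93.338*I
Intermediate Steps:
z(u) = -u + 3*I*sqrt(2) (z(u) = 3*sqrt(2 - 4) - u = 3*sqrt(-2) - u = 3*(I*sqrt(2)) - u = 3*I*sqrt(2) - u = -u + 3*I*sqrt(2))
z(-7)*(-41 + k) = (-1*(-7) + 3*I*sqrt(2))*(-41 + 19) = (7 + 3*I*sqrt(2))*(-22) = -154 - 66*I*sqrt(2)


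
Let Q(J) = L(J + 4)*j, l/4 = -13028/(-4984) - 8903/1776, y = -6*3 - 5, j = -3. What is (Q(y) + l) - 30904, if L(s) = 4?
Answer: -8554390945/276612 ≈ -30926.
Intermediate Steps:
y = -23 (y = -18 - 5 = -23)
l = -2654353/276612 (l = 4*(-13028/(-4984) - 8903/1776) = 4*(-13028*(-1/4984) - 8903*1/1776) = 4*(3257/1246 - 8903/1776) = 4*(-2654353/1106448) = -2654353/276612 ≈ -9.5959)
Q(J) = -12 (Q(J) = 4*(-3) = -12)
(Q(y) + l) - 30904 = (-12 - 2654353/276612) - 30904 = -5973697/276612 - 30904 = -8554390945/276612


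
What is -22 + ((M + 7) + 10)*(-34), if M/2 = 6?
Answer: -1008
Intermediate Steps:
M = 12 (M = 2*6 = 12)
-22 + ((M + 7) + 10)*(-34) = -22 + ((12 + 7) + 10)*(-34) = -22 + (19 + 10)*(-34) = -22 + 29*(-34) = -22 - 986 = -1008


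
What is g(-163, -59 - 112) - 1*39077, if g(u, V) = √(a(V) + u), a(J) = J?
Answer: -39077 + I*√334 ≈ -39077.0 + 18.276*I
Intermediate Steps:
g(u, V) = √(V + u)
g(-163, -59 - 112) - 1*39077 = √((-59 - 112) - 163) - 1*39077 = √(-171 - 163) - 39077 = √(-334) - 39077 = I*√334 - 39077 = -39077 + I*√334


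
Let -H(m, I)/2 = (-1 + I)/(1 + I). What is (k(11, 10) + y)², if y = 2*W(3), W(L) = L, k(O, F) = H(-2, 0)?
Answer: 64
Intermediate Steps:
H(m, I) = -2*(-1 + I)/(1 + I)
k(O, F) = 2 (k(O, F) = 2*(1 - 1*0)/(1 + 0) = 2*(1 + 0)/1 = 2*1*1 = 2)
y = 6 (y = 2*3 = 6)
(k(11, 10) + y)² = (2 + 6)² = 8² = 64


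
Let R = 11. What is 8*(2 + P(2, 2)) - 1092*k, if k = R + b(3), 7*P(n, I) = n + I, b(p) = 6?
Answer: -129804/7 ≈ -18543.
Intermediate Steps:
P(n, I) = I/7 + n/7 (P(n, I) = (n + I)/7 = (I + n)/7 = I/7 + n/7)
k = 17 (k = 11 + 6 = 17)
8*(2 + P(2, 2)) - 1092*k = 8*(2 + ((⅐)*2 + (⅐)*2)) - 1092*17 = 8*(2 + (2/7 + 2/7)) - 84*221 = 8*(2 + 4/7) - 18564 = 8*(18/7) - 18564 = 144/7 - 18564 = -129804/7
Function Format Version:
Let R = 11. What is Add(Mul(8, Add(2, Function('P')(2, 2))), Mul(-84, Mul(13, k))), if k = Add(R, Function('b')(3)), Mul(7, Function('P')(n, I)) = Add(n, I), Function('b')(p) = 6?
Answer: Rational(-129804, 7) ≈ -18543.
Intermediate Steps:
Function('P')(n, I) = Add(Mul(Rational(1, 7), I), Mul(Rational(1, 7), n)) (Function('P')(n, I) = Mul(Rational(1, 7), Add(n, I)) = Mul(Rational(1, 7), Add(I, n)) = Add(Mul(Rational(1, 7), I), Mul(Rational(1, 7), n)))
k = 17 (k = Add(11, 6) = 17)
Add(Mul(8, Add(2, Function('P')(2, 2))), Mul(-84, Mul(13, k))) = Add(Mul(8, Add(2, Add(Mul(Rational(1, 7), 2), Mul(Rational(1, 7), 2)))), Mul(-84, Mul(13, 17))) = Add(Mul(8, Add(2, Add(Rational(2, 7), Rational(2, 7)))), Mul(-84, 221)) = Add(Mul(8, Add(2, Rational(4, 7))), -18564) = Add(Mul(8, Rational(18, 7)), -18564) = Add(Rational(144, 7), -18564) = Rational(-129804, 7)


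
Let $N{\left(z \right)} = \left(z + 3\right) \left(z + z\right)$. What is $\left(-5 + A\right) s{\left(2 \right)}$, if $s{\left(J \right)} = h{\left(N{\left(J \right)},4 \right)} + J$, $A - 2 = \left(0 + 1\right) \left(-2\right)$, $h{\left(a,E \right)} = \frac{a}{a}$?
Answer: $-15$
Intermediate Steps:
$N{\left(z \right)} = 2 z \left(3 + z\right)$ ($N{\left(z \right)} = \left(3 + z\right) 2 z = 2 z \left(3 + z\right)$)
$h{\left(a,E \right)} = 1$
$A = 0$ ($A = 2 + \left(0 + 1\right) \left(-2\right) = 2 + 1 \left(-2\right) = 2 - 2 = 0$)
$s{\left(J \right)} = 1 + J$
$\left(-5 + A\right) s{\left(2 \right)} = \left(-5 + 0\right) \left(1 + 2\right) = \left(-5\right) 3 = -15$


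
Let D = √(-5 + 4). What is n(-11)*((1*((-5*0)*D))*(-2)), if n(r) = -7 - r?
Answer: 0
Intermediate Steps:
D = I (D = √(-1) = I ≈ 1.0*I)
n(-11)*((1*((-5*0)*D))*(-2)) = (-7 - 1*(-11))*((1*((-5*0)*I))*(-2)) = (-7 + 11)*((1*(0*I))*(-2)) = 4*((1*0)*(-2)) = 4*(0*(-2)) = 4*0 = 0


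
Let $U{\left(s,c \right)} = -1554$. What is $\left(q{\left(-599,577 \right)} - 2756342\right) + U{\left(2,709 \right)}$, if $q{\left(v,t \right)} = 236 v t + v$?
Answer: $-84325523$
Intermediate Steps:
$q{\left(v,t \right)} = v + 236 t v$ ($q{\left(v,t \right)} = 236 t v + v = v + 236 t v$)
$\left(q{\left(-599,577 \right)} - 2756342\right) + U{\left(2,709 \right)} = \left(- 599 \left(1 + 236 \cdot 577\right) - 2756342\right) - 1554 = \left(- 599 \left(1 + 136172\right) - 2756342\right) - 1554 = \left(\left(-599\right) 136173 - 2756342\right) - 1554 = \left(-81567627 - 2756342\right) - 1554 = -84323969 - 1554 = -84325523$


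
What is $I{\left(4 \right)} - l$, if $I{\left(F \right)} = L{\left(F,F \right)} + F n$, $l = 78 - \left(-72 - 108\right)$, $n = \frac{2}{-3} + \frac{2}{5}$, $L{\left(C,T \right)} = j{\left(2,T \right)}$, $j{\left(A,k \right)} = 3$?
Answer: $- \frac{3841}{15} \approx -256.07$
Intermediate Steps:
$L{\left(C,T \right)} = 3$
$n = - \frac{4}{15}$ ($n = 2 \left(- \frac{1}{3}\right) + 2 \cdot \frac{1}{5} = - \frac{2}{3} + \frac{2}{5} = - \frac{4}{15} \approx -0.26667$)
$l = 258$ ($l = 78 - \left(-72 - 108\right) = 78 - -180 = 78 + 180 = 258$)
$I{\left(F \right)} = 3 - \frac{4 F}{15}$ ($I{\left(F \right)} = 3 + F \left(- \frac{4}{15}\right) = 3 - \frac{4 F}{15}$)
$I{\left(4 \right)} - l = \left(3 - \frac{16}{15}\right) - 258 = \frac{29}{15} - 258 = - \frac{3841}{15}$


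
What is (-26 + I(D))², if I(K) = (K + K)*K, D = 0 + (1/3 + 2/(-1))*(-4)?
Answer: 320356/81 ≈ 3955.0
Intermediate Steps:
D = 20/3 (D = 0 + (1*(⅓) + 2*(-1))*(-4) = 0 + (⅓ - 2)*(-4) = 0 - 5/3*(-4) = 0 + 20/3 = 20/3 ≈ 6.6667)
I(K) = 2*K² (I(K) = (2*K)*K = 2*K²)
(-26 + I(D))² = (-26 + 2*(20/3)²)² = (-26 + 2*(400/9))² = (-26 + 800/9)² = (566/9)² = 320356/81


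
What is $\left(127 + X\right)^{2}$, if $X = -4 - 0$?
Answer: $15129$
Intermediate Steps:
$X = -4$ ($X = -4 + 0 = -4$)
$\left(127 + X\right)^{2} = \left(127 - 4\right)^{2} = 123^{2} = 15129$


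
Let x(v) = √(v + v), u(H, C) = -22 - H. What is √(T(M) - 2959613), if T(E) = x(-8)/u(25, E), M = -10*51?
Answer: √(-6537785117 - 188*I)/47 ≈ 2.4735e-5 - 1720.4*I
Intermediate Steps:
M = -510
x(v) = √2*√v (x(v) = √(2*v) = √2*√v)
T(E) = -4*I/47 (T(E) = (√2*√(-8))/(-22 - 1*25) = (√2*(2*I*√2))/(-22 - 25) = (4*I)/(-47) = (4*I)*(-1/47) = -4*I/47)
√(T(M) - 2959613) = √(-4*I/47 - 2959613) = √(-2959613 - 4*I/47)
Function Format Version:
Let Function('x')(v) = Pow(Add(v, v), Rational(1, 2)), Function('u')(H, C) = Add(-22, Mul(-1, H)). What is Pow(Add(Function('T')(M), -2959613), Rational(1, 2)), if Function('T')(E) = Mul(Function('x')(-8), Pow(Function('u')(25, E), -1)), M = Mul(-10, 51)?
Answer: Mul(Rational(1, 47), Pow(Add(-6537785117, Mul(-188, I)), Rational(1, 2))) ≈ Add(2.4735e-5, Mul(-1720.4, I))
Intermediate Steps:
M = -510
Function('x')(v) = Mul(Pow(2, Rational(1, 2)), Pow(v, Rational(1, 2))) (Function('x')(v) = Pow(Mul(2, v), Rational(1, 2)) = Mul(Pow(2, Rational(1, 2)), Pow(v, Rational(1, 2))))
Function('T')(E) = Mul(Rational(-4, 47), I) (Function('T')(E) = Mul(Mul(Pow(2, Rational(1, 2)), Pow(-8, Rational(1, 2))), Pow(Add(-22, Mul(-1, 25)), -1)) = Mul(Mul(Pow(2, Rational(1, 2)), Mul(2, I, Pow(2, Rational(1, 2)))), Pow(Add(-22, -25), -1)) = Mul(Mul(4, I), Pow(-47, -1)) = Mul(Mul(4, I), Rational(-1, 47)) = Mul(Rational(-4, 47), I))
Pow(Add(Function('T')(M), -2959613), Rational(1, 2)) = Pow(Add(Mul(Rational(-4, 47), I), -2959613), Rational(1, 2)) = Pow(Add(-2959613, Mul(Rational(-4, 47), I)), Rational(1, 2))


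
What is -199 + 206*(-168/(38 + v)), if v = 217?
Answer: -28451/85 ≈ -334.72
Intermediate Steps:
-199 + 206*(-168/(38 + v)) = -199 + 206*(-168/(38 + 217)) = -199 + 206*(-168/255) = -199 + 206*(-1*56/85) = -199 + 206*(-56/85) = -199 - 11536/85 = -28451/85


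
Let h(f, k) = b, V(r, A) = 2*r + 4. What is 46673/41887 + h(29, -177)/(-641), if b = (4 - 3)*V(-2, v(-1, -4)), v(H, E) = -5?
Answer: 46673/41887 ≈ 1.1143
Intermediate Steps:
V(r, A) = 4 + 2*r
b = 0 (b = (4 - 3)*(4 + 2*(-2)) = 1*(4 - 4) = 1*0 = 0)
h(f, k) = 0
46673/41887 + h(29, -177)/(-641) = 46673/41887 + 0/(-641) = 46673*(1/41887) + 0*(-1/641) = 46673/41887 + 0 = 46673/41887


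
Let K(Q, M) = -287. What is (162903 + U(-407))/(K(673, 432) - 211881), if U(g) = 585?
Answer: -20436/26521 ≈ -0.77056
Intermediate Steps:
(162903 + U(-407))/(K(673, 432) - 211881) = (162903 + 585)/(-287 - 211881) = 163488/(-212168) = 163488*(-1/212168) = -20436/26521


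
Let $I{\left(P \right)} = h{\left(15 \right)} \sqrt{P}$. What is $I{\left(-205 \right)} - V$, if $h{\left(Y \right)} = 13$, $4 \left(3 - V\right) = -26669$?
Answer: $- \frac{26681}{4} + 13 i \sqrt{205} \approx -6670.3 + 186.13 i$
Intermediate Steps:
$V = \frac{26681}{4}$ ($V = 3 - - \frac{26669}{4} = 3 + \frac{26669}{4} = \frac{26681}{4} \approx 6670.3$)
$I{\left(P \right)} = 13 \sqrt{P}$
$I{\left(-205 \right)} - V = 13 \sqrt{-205} - \frac{26681}{4} = 13 i \sqrt{205} - \frac{26681}{4} = - \frac{26681}{4} + 13 i \sqrt{205}$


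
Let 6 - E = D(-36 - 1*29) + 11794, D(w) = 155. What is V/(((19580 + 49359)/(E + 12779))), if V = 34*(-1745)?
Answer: -49599880/68939 ≈ -719.47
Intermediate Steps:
E = -11943 (E = 6 - (155 + 11794) = 6 - 1*11949 = 6 - 11949 = -11943)
V = -59330
V/(((19580 + 49359)/(E + 12779))) = -59330*(-11943 + 12779)/(19580 + 49359) = -59330/(68939/836) = -59330/(68939*(1/836)) = -59330/68939/836 = -59330*836/68939 = -49599880/68939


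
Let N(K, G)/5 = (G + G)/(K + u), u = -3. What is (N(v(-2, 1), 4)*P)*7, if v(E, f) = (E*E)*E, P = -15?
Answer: 4200/11 ≈ 381.82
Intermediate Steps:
v(E, f) = E³ (v(E, f) = E²*E = E³)
N(K, G) = 10*G/(-3 + K) (N(K, G) = 5*((G + G)/(K - 3)) = 5*((2*G)/(-3 + K)) = 5*(2*G/(-3 + K)) = 10*G/(-3 + K))
(N(v(-2, 1), 4)*P)*7 = ((10*4/(-3 + (-2)³))*(-15))*7 = ((10*4/(-3 - 8))*(-15))*7 = ((10*4/(-11))*(-15))*7 = ((10*4*(-1/11))*(-15))*7 = -40/11*(-15)*7 = (600/11)*7 = 4200/11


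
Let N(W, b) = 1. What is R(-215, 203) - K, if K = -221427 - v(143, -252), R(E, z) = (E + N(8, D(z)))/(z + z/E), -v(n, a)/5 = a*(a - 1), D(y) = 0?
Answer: -19762874/203 ≈ -97354.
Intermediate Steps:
v(n, a) = -5*a*(-1 + a) (v(n, a) = -5*a*(a - 1) = -5*a*(-1 + a))
R(E, z) = (1 + E)/(z + z/E) (R(E, z) = (E + 1)/(z + z/E) = (1 + E)/(z + z/E))
K = 97353 (K = -221427 - 5*(-252)*(1 - 1*(-252)) = -221427 - 5*(-252)*(1 + 252) = -221427 - 5*(-252)*253 = -221427 - 1*(-318780) = -221427 + 318780 = 97353)
R(-215, 203) - K = -215/203 - 1*97353 = -215*1/203 - 97353 = -215/203 - 97353 = -19762874/203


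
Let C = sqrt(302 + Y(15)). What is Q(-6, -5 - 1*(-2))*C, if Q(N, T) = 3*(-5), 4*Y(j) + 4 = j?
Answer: -15*sqrt(1219)/2 ≈ -261.86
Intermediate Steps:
Y(j) = -1 + j/4
Q(N, T) = -15
C = sqrt(1219)/2 (C = sqrt(302 + (-1 + (1/4)*15)) = sqrt(302 + (-1 + 15/4)) = sqrt(302 + 11/4) = sqrt(1219/4) = sqrt(1219)/2 ≈ 17.457)
Q(-6, -5 - 1*(-2))*C = -15*sqrt(1219)/2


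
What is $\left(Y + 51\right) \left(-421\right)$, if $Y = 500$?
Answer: $-231971$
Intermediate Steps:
$\left(Y + 51\right) \left(-421\right) = \left(500 + 51\right) \left(-421\right) = 551 \left(-421\right) = -231971$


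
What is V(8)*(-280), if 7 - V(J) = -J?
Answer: -4200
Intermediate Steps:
V(J) = 7 + J (V(J) = 7 - (-1)*J = 7 + J)
V(8)*(-280) = (7 + 8)*(-280) = 15*(-280) = -4200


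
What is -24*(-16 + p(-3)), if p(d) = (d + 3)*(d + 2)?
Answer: 384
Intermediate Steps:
p(d) = (2 + d)*(3 + d) (p(d) = (3 + d)*(2 + d) = (2 + d)*(3 + d))
-24*(-16 + p(-3)) = -24*(-16 + (6 + (-3)**2 + 5*(-3))) = -24*(-16 + (6 + 9 - 15)) = -24*(-16 + 0) = -24*(-16) = 384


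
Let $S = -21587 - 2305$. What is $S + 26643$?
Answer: $2751$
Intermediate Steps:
$S = -23892$
$S + 26643 = -23892 + 26643 = 2751$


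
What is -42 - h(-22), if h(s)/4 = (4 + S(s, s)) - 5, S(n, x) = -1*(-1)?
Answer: -42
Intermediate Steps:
S(n, x) = 1
h(s) = 0 (h(s) = 4*((4 + 1) - 5) = 4*(5 - 5) = 4*0 = 0)
-42 - h(-22) = -42 - 1*0 = -42 + 0 = -42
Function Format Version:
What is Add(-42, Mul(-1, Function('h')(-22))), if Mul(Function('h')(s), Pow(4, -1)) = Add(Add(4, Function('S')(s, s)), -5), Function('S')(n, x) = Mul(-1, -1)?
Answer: -42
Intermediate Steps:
Function('S')(n, x) = 1
Function('h')(s) = 0 (Function('h')(s) = Mul(4, Add(Add(4, 1), -5)) = Mul(4, Add(5, -5)) = Mul(4, 0) = 0)
Add(-42, Mul(-1, Function('h')(-22))) = Add(-42, Mul(-1, 0)) = Add(-42, 0) = -42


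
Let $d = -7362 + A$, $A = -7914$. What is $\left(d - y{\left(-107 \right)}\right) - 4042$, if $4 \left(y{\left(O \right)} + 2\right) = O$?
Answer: $- \frac{77157}{4} \approx -19289.0$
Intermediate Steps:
$y{\left(O \right)} = -2 + \frac{O}{4}$
$d = -15276$ ($d = -7362 - 7914 = -15276$)
$\left(d - y{\left(-107 \right)}\right) - 4042 = \left(-15276 - \left(-2 + \frac{1}{4} \left(-107\right)\right)\right) - 4042 = \left(-15276 - \left(-2 - \frac{107}{4}\right)\right) - 4042 = \left(-15276 - - \frac{115}{4}\right) - 4042 = \left(-15276 + \frac{115}{4}\right) - 4042 = - \frac{60989}{4} - 4042 = - \frac{77157}{4}$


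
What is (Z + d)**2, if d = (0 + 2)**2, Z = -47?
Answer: 1849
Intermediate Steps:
d = 4 (d = 2**2 = 4)
(Z + d)**2 = (-47 + 4)**2 = (-43)**2 = 1849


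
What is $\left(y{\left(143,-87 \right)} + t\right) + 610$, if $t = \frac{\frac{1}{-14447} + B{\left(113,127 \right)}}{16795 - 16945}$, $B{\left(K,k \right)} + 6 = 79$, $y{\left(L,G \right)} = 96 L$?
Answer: $\frac{3107010827}{216705} \approx 14338.0$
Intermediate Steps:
$B{\left(K,k \right)} = 73$ ($B{\left(K,k \right)} = -6 + 79 = 73$)
$t = - \frac{105463}{216705}$ ($t = \frac{\frac{1}{-14447} + 73}{16795 - 16945} = \frac{- \frac{1}{14447} + 73}{-150} = \frac{1054630}{14447} \left(- \frac{1}{150}\right) = - \frac{105463}{216705} \approx -0.48667$)
$\left(y{\left(143,-87 \right)} + t\right) + 610 = \left(96 \cdot 143 - \frac{105463}{216705}\right) + 610 = \left(13728 - \frac{105463}{216705}\right) + 610 = \frac{2974820777}{216705} + 610 = \frac{3107010827}{216705}$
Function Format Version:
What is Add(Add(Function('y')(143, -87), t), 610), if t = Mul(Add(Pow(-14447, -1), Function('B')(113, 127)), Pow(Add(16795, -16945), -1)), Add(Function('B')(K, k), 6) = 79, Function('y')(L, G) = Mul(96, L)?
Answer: Rational(3107010827, 216705) ≈ 14338.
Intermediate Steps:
Function('B')(K, k) = 73 (Function('B')(K, k) = Add(-6, 79) = 73)
t = Rational(-105463, 216705) (t = Mul(Add(Pow(-14447, -1), 73), Pow(Add(16795, -16945), -1)) = Mul(Add(Rational(-1, 14447), 73), Pow(-150, -1)) = Mul(Rational(1054630, 14447), Rational(-1, 150)) = Rational(-105463, 216705) ≈ -0.48667)
Add(Add(Function('y')(143, -87), t), 610) = Add(Add(Mul(96, 143), Rational(-105463, 216705)), 610) = Add(Add(13728, Rational(-105463, 216705)), 610) = Add(Rational(2974820777, 216705), 610) = Rational(3107010827, 216705)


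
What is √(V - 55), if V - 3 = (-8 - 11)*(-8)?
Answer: 10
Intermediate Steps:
V = 155 (V = 3 + (-8 - 11)*(-8) = 3 - 19*(-8) = 3 + 152 = 155)
√(V - 55) = √(155 - 55) = √100 = 10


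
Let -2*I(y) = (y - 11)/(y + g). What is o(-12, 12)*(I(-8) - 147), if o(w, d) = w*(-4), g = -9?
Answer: -120408/17 ≈ -7082.8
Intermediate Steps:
I(y) = -(-11 + y)/(2*(-9 + y)) (I(y) = -(y - 11)/(2*(y - 9)) = -(-11 + y)/(2*(-9 + y)))
o(w, d) = -4*w
o(-12, 12)*(I(-8) - 147) = (-4*(-12))*((11 - 1*(-8))/(2*(-9 - 8)) - 147) = 48*((½)*(11 + 8)/(-17) - 147) = 48*((½)*(-1/17)*19 - 147) = 48*(-19/34 - 147) = 48*(-5017/34) = -120408/17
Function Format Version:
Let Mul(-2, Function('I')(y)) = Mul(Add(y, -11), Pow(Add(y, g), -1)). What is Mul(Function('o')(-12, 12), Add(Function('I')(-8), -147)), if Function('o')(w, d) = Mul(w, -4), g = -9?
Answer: Rational(-120408, 17) ≈ -7082.8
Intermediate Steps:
Function('I')(y) = Mul(Rational(-1, 2), Pow(Add(-9, y), -1), Add(-11, y)) (Function('I')(y) = Mul(Rational(-1, 2), Mul(Add(y, -11), Pow(Add(y, -9), -1))) = Mul(Rational(-1, 2), Mul(Add(-11, y), Pow(Add(-9, y), -1))) = Mul(Rational(-1, 2), Mul(Pow(Add(-9, y), -1), Add(-11, y))) = Mul(Rational(-1, 2), Pow(Add(-9, y), -1), Add(-11, y)))
Function('o')(w, d) = Mul(-4, w)
Mul(Function('o')(-12, 12), Add(Function('I')(-8), -147)) = Mul(Mul(-4, -12), Add(Mul(Rational(1, 2), Pow(Add(-9, -8), -1), Add(11, Mul(-1, -8))), -147)) = Mul(48, Add(Mul(Rational(1, 2), Pow(-17, -1), Add(11, 8)), -147)) = Mul(48, Add(Mul(Rational(1, 2), Rational(-1, 17), 19), -147)) = Mul(48, Add(Rational(-19, 34), -147)) = Mul(48, Rational(-5017, 34)) = Rational(-120408, 17)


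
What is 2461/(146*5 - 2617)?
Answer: -2461/1887 ≈ -1.3042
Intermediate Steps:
2461/(146*5 - 2617) = 2461/(730 - 2617) = 2461/(-1887) = 2461*(-1/1887) = -2461/1887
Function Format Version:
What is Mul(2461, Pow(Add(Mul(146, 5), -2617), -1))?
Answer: Rational(-2461, 1887) ≈ -1.3042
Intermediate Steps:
Mul(2461, Pow(Add(Mul(146, 5), -2617), -1)) = Mul(2461, Pow(Add(730, -2617), -1)) = Mul(2461, Pow(-1887, -1)) = Mul(2461, Rational(-1, 1887)) = Rational(-2461, 1887)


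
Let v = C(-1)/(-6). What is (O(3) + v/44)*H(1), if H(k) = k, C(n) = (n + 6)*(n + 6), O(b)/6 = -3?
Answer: -4777/264 ≈ -18.095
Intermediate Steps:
O(b) = -18 (O(b) = 6*(-3) = -18)
C(n) = (6 + n)**2 (C(n) = (6 + n)*(6 + n) = (6 + n)**2)
v = -25/6 (v = (6 - 1)**2/(-6) = 5**2*(-1/6) = 25*(-1/6) = -25/6 ≈ -4.1667)
(O(3) + v/44)*H(1) = (-18 - 25/6/44)*1 = (-18 - 25/6*1/44)*1 = (-18 - 25/264)*1 = -4777/264*1 = -4777/264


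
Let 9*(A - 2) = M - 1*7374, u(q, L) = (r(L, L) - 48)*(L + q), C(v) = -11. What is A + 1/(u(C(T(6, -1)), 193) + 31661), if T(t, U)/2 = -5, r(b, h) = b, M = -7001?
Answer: -833438198/522459 ≈ -1595.2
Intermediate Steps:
T(t, U) = -10 (T(t, U) = 2*(-5) = -10)
u(q, L) = (-48 + L)*(L + q) (u(q, L) = (L - 48)*(L + q) = (-48 + L)*(L + q))
A = -14357/9 (A = 2 + (-7001 - 1*7374)/9 = 2 + (-7001 - 7374)/9 = 2 + (⅑)*(-14375) = 2 - 14375/9 = -14357/9 ≈ -1595.2)
A + 1/(u(C(T(6, -1)), 193) + 31661) = -14357/9 + 1/((193² - 48*193 - 48*(-11) + 193*(-11)) + 31661) = -14357/9 + 1/((37249 - 9264 + 528 - 2123) + 31661) = -14357/9 + 1/(26390 + 31661) = -14357/9 + 1/58051 = -833438198/522459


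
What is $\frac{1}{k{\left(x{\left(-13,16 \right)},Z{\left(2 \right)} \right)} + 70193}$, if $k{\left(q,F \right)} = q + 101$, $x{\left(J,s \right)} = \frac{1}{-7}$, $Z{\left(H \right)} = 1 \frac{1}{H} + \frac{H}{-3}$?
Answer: $\frac{7}{492057} \approx 1.4226 \cdot 10^{-5}$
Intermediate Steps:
$Z{\left(H \right)} = \frac{1}{H} - \frac{H}{3}$ ($Z{\left(H \right)} = \frac{1}{H} + H \left(- \frac{1}{3}\right) = \frac{1}{H} - \frac{H}{3}$)
$x{\left(J,s \right)} = - \frac{1}{7}$
$k{\left(q,F \right)} = 101 + q$
$\frac{1}{k{\left(x{\left(-13,16 \right)},Z{\left(2 \right)} \right)} + 70193} = \frac{1}{\left(101 - \frac{1}{7}\right) + 70193} = \frac{1}{\frac{706}{7} + 70193} = \frac{1}{\frac{492057}{7}} = \frac{7}{492057}$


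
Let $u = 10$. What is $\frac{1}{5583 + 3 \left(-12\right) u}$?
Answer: $\frac{1}{5223} \approx 0.00019146$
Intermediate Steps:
$\frac{1}{5583 + 3 \left(-12\right) u} = \frac{1}{5583 + 3 \left(-12\right) 10} = \frac{1}{5583 - 360} = \frac{1}{5223}$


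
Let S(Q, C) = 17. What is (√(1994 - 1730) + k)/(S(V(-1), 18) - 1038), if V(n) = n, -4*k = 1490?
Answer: 745/2042 - 2*√66/1021 ≈ 0.34892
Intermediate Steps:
k = -745/2 (k = -¼*1490 = -745/2 ≈ -372.50)
(√(1994 - 1730) + k)/(S(V(-1), 18) - 1038) = (√(1994 - 1730) - 745/2)/(17 - 1038) = (√264 - 745/2)/(-1021) = (2*√66 - 745/2)*(-1/1021) = (-745/2 + 2*√66)*(-1/1021) = 745/2042 - 2*√66/1021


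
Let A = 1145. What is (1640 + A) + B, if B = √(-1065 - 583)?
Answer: 2785 + 4*I*√103 ≈ 2785.0 + 40.596*I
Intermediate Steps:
B = 4*I*√103 (B = √(-1648) = 4*I*√103 ≈ 40.596*I)
(1640 + A) + B = (1640 + 1145) + 4*I*√103 = 2785 + 4*I*√103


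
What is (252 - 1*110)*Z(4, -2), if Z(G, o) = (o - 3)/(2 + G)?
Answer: -355/3 ≈ -118.33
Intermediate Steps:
Z(G, o) = (-3 + o)/(2 + G)
(252 - 1*110)*Z(4, -2) = (252 - 1*110)*((-3 - 2)/(2 + 4)) = (252 - 110)*(-5/6) = 142*((⅙)*(-5)) = 142*(-⅚) = -355/3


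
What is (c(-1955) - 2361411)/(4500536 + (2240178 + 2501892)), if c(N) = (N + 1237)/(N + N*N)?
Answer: -2255188829872/8826850475605 ≈ -0.25549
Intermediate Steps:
c(N) = (1237 + N)/(N + N²)
(c(-1955) - 2361411)/(4500536 + (2240178 + 2501892)) = ((1237 - 1955)/((-1955)*(1 - 1955)) - 2361411)/(4500536 + (2240178 + 2501892)) = (-1/1955*(-718)/(-1954) - 2361411)/(4500536 + 4742070) = (-1/1955*(-1/1954)*(-718) - 2361411)/9242606 = (-359/1910035 - 2361411)*(1/9242606) = -4510377659744/1910035*1/9242606 = -2255188829872/8826850475605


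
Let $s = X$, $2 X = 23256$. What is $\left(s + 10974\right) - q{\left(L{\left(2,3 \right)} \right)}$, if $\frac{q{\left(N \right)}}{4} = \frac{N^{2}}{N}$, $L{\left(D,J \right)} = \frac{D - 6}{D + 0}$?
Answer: $22610$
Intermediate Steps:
$X = 11628$ ($X = \frac{1}{2} \cdot 23256 = 11628$)
$L{\left(D,J \right)} = \frac{-6 + D}{D}$
$s = 11628$
$q{\left(N \right)} = 4 N$ ($q{\left(N \right)} = 4 \frac{N^{2}}{N} = 4 N$)
$\left(s + 10974\right) - q{\left(L{\left(2,3 \right)} \right)} = \left(11628 + 10974\right) - 4 \frac{-6 + 2}{2} = 22602 - 4 \cdot \frac{1}{2} \left(-4\right) = 22602 - 4 \left(-2\right) = 22602 - -8 = 22602 + 8 = 22610$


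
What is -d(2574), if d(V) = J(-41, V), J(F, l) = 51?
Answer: -51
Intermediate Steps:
d(V) = 51
-d(2574) = -1*51 = -51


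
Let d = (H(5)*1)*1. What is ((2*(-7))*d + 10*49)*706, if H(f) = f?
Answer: 296520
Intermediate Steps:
d = 5 (d = (5*1)*1 = 5*1 = 5)
((2*(-7))*d + 10*49)*706 = ((2*(-7))*5 + 10*49)*706 = (-14*5 + 490)*706 = (-70 + 490)*706 = 420*706 = 296520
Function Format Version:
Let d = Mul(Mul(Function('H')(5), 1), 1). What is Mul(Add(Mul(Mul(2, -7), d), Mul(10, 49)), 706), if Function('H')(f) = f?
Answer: 296520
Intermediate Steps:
d = 5 (d = Mul(Mul(5, 1), 1) = Mul(5, 1) = 5)
Mul(Add(Mul(Mul(2, -7), d), Mul(10, 49)), 706) = Mul(Add(Mul(Mul(2, -7), 5), Mul(10, 49)), 706) = Mul(Add(Mul(-14, 5), 490), 706) = Mul(Add(-70, 490), 706) = Mul(420, 706) = 296520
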